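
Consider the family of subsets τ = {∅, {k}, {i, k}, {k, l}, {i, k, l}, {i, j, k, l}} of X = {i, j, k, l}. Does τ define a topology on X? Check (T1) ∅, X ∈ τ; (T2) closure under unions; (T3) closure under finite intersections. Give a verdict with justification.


τ IS a topology on X.

Axiom (T1): ∅ ∈ τ? Yes; X ∈ τ? Yes.
Axiom (T2/T3): check pairwise unions and intersections of members of τ.
All pairwise intersections and unions checked — each lies in τ. Therefore τ satisfies (T1), (T2), (T3): it IS a topology on X.


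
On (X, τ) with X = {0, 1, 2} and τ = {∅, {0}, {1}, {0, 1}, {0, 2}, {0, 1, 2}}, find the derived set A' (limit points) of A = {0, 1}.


A' = {2}

For each x ∈ X, list the open sets U ∈ τ with x ∈ U, then check whether U ∩ (A ∖ {x}) ≠ ∅ for every such U.
  x = 0: open {0} ∋ x has {0} ∩ (A ∖ {0}) = ∅, so x is NOT a limit point.
  x = 1: open {1} ∋ x has {1} ∩ (A ∖ {1}) = ∅, so x is NOT a limit point.
  x = 2: opens ∋ x are {0, 2}, {0, 1, 2}; each meets A ∖ {2}, so x IS a limit point.
Collecting: A' = {2}.


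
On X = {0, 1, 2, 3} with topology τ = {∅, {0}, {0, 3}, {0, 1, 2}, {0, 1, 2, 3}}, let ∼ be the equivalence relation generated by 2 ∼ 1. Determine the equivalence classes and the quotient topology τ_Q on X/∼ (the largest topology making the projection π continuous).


X/∼ = {[0], [1=2], [3]}; |τ_Q| = 5.

Equivalence classes: [0], [1=2], [3].
Quotient map π: X → X/∼ sends 0 ↦ [0], 1 ↦ [1=2], 2 ↦ [1=2], 3 ↦ [3].
For each subset V ⊆ X/∼, compute π^{-1}(V) ⊆ X and check whether π^{-1}(V) ∈ τ. V is open in τ_Q iff π^{-1}(V) ∈ τ.
  V = {}: π^{-1}(V) = ∅ ∈ τ ✓.
  V = {[0]}: π^{-1}(V) = {0} ∈ τ ✓.
  V = {[1=2]}: π^{-1}(V) = {1, 2} ∉ τ ✗.
  V = {[0], [1=2]}: π^{-1}(V) = {0, 1, 2} ∈ τ ✓.
  V = {[3]}: π^{-1}(V) = {3} ∉ τ ✗.
  V = {[0], [3]}: π^{-1}(V) = {0, 3} ∈ τ ✓.
  V = {[1=2], [3]}: π^{-1}(V) = {1, 2, 3} ∉ τ ✗.
  V = {[0], [1=2], [3]}: π^{-1}(V) = {0, 1, 2, 3} ∈ τ ✓.
Open sets in the quotient: τ_Q = {{}, {[0]}, {[0], [1=2]}, {[0], [3]}, {[0], [1=2], [3]}} (5 elements).


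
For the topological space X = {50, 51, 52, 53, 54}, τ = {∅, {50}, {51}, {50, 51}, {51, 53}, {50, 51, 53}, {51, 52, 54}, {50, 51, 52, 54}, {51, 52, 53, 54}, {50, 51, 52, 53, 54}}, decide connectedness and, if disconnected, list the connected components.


(X, τ) is disconnected; components = [{50}, {51, 52, 53, 54}].

Find clopen sets (U ∈ τ with X ∖ U ∈ τ):
  U = ∅, X ∖ U = {50, 51, 52, 53, 54} — both open, so U is clopen.
  U = {50}, X ∖ U = {51, 52, 53, 54} — both open, so U is clopen.
  U = {51, 52, 53, 54}, X ∖ U = {50} — both open, so U is clopen.
  U = {50, 51, 52, 53, 54}, X ∖ U = ∅ — both open, so U is clopen.
Nontrivial clopen(s) exist: e.g. {50}. So (X, τ) is disconnected.
Compute connected components by grouping points that agree on all clopens:
  component: {50}
  component: {51, 52, 53, 54}


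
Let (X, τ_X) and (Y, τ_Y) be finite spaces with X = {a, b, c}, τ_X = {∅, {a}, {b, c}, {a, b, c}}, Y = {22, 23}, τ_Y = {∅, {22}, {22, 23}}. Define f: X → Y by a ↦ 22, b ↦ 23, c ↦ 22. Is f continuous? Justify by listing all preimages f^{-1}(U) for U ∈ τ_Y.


f is NOT continuous.

Compute f^{-1}(U) for each U ∈ τ_Y:
  U = ∅: f^{-1}(U) = ∅ ∈ τ_X ✓.
  U = {22}: f^{-1}(U) = {a, c} ∉ τ_X ✗.
  U = {22, 23}: f^{-1}(U) = {a, b, c} ∈ τ_X ✓.
Found U = {22} with f^{-1}(U) = {a, c} not in τ_X. Therefore f is NOT continuous.


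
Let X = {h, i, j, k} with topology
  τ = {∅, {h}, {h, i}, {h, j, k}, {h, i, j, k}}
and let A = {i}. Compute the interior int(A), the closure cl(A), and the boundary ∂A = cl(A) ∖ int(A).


int(A) = ∅, cl(A) = {i}, ∂A = {i}.

Closed sets in (X, τ) are complements of opens:
  closed(X, τ) = {∅, {i}, {j, k}, {i, j, k}, {h, i, j, k}}.
int(A) = ⋃ {U ∈ τ : U ⊆ A}. Opens contained in A: ∅.
Taking the union of these: int(A) = ∅.
cl(A) = ⋂ {C closed : A ⊆ C}. Closed sets containing A: {i}, {i, j, k}, {h, i, j, k}.
Intersecting these: cl(A) = {i}.
∂A = cl(A) ∖ int(A) = {i} ∖ ∅ = {i}.


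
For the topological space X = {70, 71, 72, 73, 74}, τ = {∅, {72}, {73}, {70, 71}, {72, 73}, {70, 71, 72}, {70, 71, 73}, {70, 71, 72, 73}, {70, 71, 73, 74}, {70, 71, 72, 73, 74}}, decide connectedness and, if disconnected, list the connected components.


(X, τ) is disconnected; components = [{72}, {70, 71, 73, 74}].

Find clopen sets (U ∈ τ with X ∖ U ∈ τ):
  U = ∅, X ∖ U = {70, 71, 72, 73, 74} — both open, so U is clopen.
  U = {72}, X ∖ U = {70, 71, 73, 74} — both open, so U is clopen.
  U = {70, 71, 73, 74}, X ∖ U = {72} — both open, so U is clopen.
  U = {70, 71, 72, 73, 74}, X ∖ U = ∅ — both open, so U is clopen.
Nontrivial clopen(s) exist: e.g. {72}. So (X, τ) is disconnected.
Compute connected components by grouping points that agree on all clopens:
  component: {72}
  component: {70, 71, 73, 74}


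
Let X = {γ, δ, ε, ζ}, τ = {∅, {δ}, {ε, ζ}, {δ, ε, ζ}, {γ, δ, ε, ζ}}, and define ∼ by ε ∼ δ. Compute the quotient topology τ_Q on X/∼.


X/∼ = {[γ], [δ=ε], [ζ]}; |τ_Q| = 3.

Equivalence classes: [γ], [δ=ε], [ζ].
Quotient map π: X → X/∼ sends γ ↦ [γ], δ ↦ [δ=ε], ε ↦ [δ=ε], ζ ↦ [ζ].
For each subset V ⊆ X/∼, compute π^{-1}(V) ⊆ X and check whether π^{-1}(V) ∈ τ. V is open in τ_Q iff π^{-1}(V) ∈ τ.
  V = {}: π^{-1}(V) = ∅ ∈ τ ✓.
  V = {[γ]}: π^{-1}(V) = {γ} ∉ τ ✗.
  V = {[δ=ε]}: π^{-1}(V) = {δ, ε} ∉ τ ✗.
  V = {[γ], [δ=ε]}: π^{-1}(V) = {γ, δ, ε} ∉ τ ✗.
  V = {[ζ]}: π^{-1}(V) = {ζ} ∉ τ ✗.
  V = {[γ], [ζ]}: π^{-1}(V) = {γ, ζ} ∉ τ ✗.
  V = {[δ=ε], [ζ]}: π^{-1}(V) = {δ, ε, ζ} ∈ τ ✓.
  V = {[γ], [δ=ε], [ζ]}: π^{-1}(V) = {γ, δ, ε, ζ} ∈ τ ✓.
Open sets in the quotient: τ_Q = {{}, {[δ=ε], [ζ]}, {[γ], [δ=ε], [ζ]}} (3 elements).


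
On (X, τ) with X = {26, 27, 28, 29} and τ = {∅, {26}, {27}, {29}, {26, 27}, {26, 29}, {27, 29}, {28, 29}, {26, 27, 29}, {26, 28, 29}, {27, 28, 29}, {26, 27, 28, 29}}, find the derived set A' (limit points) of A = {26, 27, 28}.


A' = ∅

For each x ∈ X, list the open sets U ∈ τ with x ∈ U, then check whether U ∩ (A ∖ {x}) ≠ ∅ for every such U.
  x = 26: open {26} ∋ x has {26} ∩ (A ∖ {26}) = ∅, so x is NOT a limit point.
  x = 27: open {27} ∋ x has {27} ∩ (A ∖ {27}) = ∅, so x is NOT a limit point.
  x = 28: open {28, 29} ∋ x has {28, 29} ∩ (A ∖ {28}) = ∅, so x is NOT a limit point.
  x = 29: open {29} ∋ x has {29} ∩ (A ∖ {29}) = ∅, so x is NOT a limit point.
Collecting: A' = ∅.


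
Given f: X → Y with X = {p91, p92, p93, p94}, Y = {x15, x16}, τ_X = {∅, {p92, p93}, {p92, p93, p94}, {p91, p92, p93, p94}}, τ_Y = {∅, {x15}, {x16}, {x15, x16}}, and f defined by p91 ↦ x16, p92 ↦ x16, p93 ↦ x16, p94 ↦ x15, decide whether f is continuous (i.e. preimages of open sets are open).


f is NOT continuous.

Compute f^{-1}(U) for each U ∈ τ_Y:
  U = ∅: f^{-1}(U) = ∅ ∈ τ_X ✓.
  U = {x15}: f^{-1}(U) = {p94} ∉ τ_X ✗.
  U = {x16}: f^{-1}(U) = {p91, p92, p93} ∉ τ_X ✗.
  U = {x15, x16}: f^{-1}(U) = {p91, p92, p93, p94} ∈ τ_X ✓.
Found U = {x15} with f^{-1}(U) = {p94} not in τ_X. Therefore f is NOT continuous.


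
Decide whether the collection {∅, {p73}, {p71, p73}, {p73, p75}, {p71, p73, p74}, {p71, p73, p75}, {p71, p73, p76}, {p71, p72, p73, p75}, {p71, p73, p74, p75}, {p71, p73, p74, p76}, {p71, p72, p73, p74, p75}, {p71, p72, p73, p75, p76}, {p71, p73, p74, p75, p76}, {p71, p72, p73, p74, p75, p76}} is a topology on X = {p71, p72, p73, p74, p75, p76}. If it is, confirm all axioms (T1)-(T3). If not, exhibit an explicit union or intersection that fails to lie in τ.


τ is NOT a topology on X.

Axiom (T1): ∅ ∈ τ? Yes; X ∈ τ? Yes.
Axiom (T2/T3): check pairwise unions and intersections of members of τ.
Counterexample for (T2): {p73, p75} ∪ {p71, p73, p76} = {p71, p73, p75, p76} ∉ τ. Therefore τ is NOT a topology.


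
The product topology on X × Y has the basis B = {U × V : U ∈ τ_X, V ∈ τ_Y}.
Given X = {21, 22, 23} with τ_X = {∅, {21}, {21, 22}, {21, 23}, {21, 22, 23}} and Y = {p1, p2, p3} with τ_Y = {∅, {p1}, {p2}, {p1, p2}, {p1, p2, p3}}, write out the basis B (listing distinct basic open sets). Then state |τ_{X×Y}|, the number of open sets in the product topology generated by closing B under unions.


Basis B = {∅ × ∅, {21} × {p1}, {21} × {p2}, {21} × {p1, p2}, {21, 22} × {p1}, {21, 23} × {p1}, {21, 22} × {p2}, {21, 23} × {p2}, {21} × {p1, p2, p3}, {21, 22, 23} × {p1}, {21, 22, 23} × {p2}, {21, 22} × {p1, p2}, {21, 23} × {p1, p2}, {21, 22} × {p1, p2, p3}, {21, 23} × {p1, p2, p3}, {21, 22, 23} × {p1, p2}, {21, 22, 23} × {p1, p2, p3}}; |τ_{X×Y}| = 50.

Enumerate products U × V with U ∈ τ_X, V ∈ τ_Y (deduplicated):
  ∅ × ∅ = {} (∅)
  {21} × {p1} = {(21,p1)}
  {21} × {p2} = {(21,p2)}
  {21} × {p1, p2} = {(21,p1), (21,p2)}
  {21, 22} × {p1} = {(21,p1), (22,p1)}
  {21, 23} × {p1} = {(21,p1), (23,p1)}
  {21, 22} × {p2} = {(21,p2), (22,p2)}
  {21, 23} × {p2} = {(21,p2), (23,p2)}
  {21} × {p1, p2, p3} = {(21,p1), (21,p2), (21,p3)}
  {21, 22, 23} × {p1} = {(21,p1), (22,p1), (23,p1)}
  {21, 22, 23} × {p2} = {(21,p2), (22,p2), (23,p2)}
  {21, 22} × {p1, p2} = {(21,p1), (21,p2), (22,p1), (22,p2)}
  {21, 23} × {p1, p2} = {(21,p1), (21,p2), (23,p1), (23,p2)}
  {21, 22} × {p1, p2, p3} = {(21,p1), (21,p2), (21,p3), (22,p1), (22,p2), (22,p3)}
  {21, 23} × {p1, p2, p3} = {(21,p1), (21,p2), (21,p3), (23,p1), (23,p2), (23,p3)}
  {21, 22, 23} × {p1, p2} = {(21,p1), (21,p2), (22,p1), (22,p2), (23,p1), (23,p2)}
  {21, 22, 23} × {p1, p2, p3} = {(21,p1), (21,p2), (21,p3), (22,p1), (22,p2), (22,p3), (23,p1), (23,p2), (23,p3)}
These 17 distinct sets form the basis B.
Close under arbitrary unions to get τ_{X×Y}; counting gives |τ_{X×Y}| = 50.


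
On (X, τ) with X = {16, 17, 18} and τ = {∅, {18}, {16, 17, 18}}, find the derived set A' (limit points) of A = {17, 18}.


A' = {16, 17}

For each x ∈ X, list the open sets U ∈ τ with x ∈ U, then check whether U ∩ (A ∖ {x}) ≠ ∅ for every such U.
  x = 16: opens ∋ x are {16, 17, 18}; each meets A ∖ {16}, so x IS a limit point.
  x = 17: opens ∋ x are {16, 17, 18}; each meets A ∖ {17}, so x IS a limit point.
  x = 18: open {18} ∋ x has {18} ∩ (A ∖ {18}) = ∅, so x is NOT a limit point.
Collecting: A' = {16, 17}.


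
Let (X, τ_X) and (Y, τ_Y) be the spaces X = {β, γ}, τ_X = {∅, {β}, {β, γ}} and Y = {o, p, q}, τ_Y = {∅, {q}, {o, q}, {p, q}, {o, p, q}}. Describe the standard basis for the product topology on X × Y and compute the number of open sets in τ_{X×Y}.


Basis B = {∅ × ∅, {β} × {q}, {β} × {o, q}, {β} × {p, q}, {β, γ} × {q}, {β} × {o, p, q}, {β, γ} × {o, q}, {β, γ} × {p, q}, {β, γ} × {o, p, q}}; |τ_{X×Y}| = 14.

Enumerate products U × V with U ∈ τ_X, V ∈ τ_Y (deduplicated):
  ∅ × ∅ = {} (∅)
  {β} × {q} = {(β,q)}
  {β} × {o, q} = {(β,o), (β,q)}
  {β} × {p, q} = {(β,p), (β,q)}
  {β, γ} × {q} = {(β,q), (γ,q)}
  {β} × {o, p, q} = {(β,o), (β,p), (β,q)}
  {β, γ} × {o, q} = {(β,o), (β,q), (γ,o), (γ,q)}
  {β, γ} × {p, q} = {(β,p), (β,q), (γ,p), (γ,q)}
  {β, γ} × {o, p, q} = {(β,o), (β,p), (β,q), (γ,o), (γ,p), (γ,q)}
These 9 distinct sets form the basis B.
Close under arbitrary unions to get τ_{X×Y}; counting gives |τ_{X×Y}| = 14.


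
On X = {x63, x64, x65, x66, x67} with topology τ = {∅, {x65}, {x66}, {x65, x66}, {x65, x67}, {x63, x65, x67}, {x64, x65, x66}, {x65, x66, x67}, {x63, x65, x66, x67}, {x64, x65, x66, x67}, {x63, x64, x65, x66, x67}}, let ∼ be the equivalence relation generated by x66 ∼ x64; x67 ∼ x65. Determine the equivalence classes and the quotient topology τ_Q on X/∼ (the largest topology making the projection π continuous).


X/∼ = {[x63], [x64=x66], [x65=x67]}; |τ_Q| = 5.

Equivalence classes: [x63], [x64=x66], [x65=x67].
Quotient map π: X → X/∼ sends x63 ↦ [x63], x64 ↦ [x64=x66], x65 ↦ [x65=x67], x66 ↦ [x64=x66], x67 ↦ [x65=x67].
For each subset V ⊆ X/∼, compute π^{-1}(V) ⊆ X and check whether π^{-1}(V) ∈ τ. V is open in τ_Q iff π^{-1}(V) ∈ τ.
  V = {}: π^{-1}(V) = ∅ ∈ τ ✓.
  V = {[x63]}: π^{-1}(V) = {x63} ∉ τ ✗.
  V = {[x64=x66]}: π^{-1}(V) = {x64, x66} ∉ τ ✗.
  V = {[x63], [x64=x66]}: π^{-1}(V) = {x63, x64, x66} ∉ τ ✗.
  V = {[x65=x67]}: π^{-1}(V) = {x65, x67} ∈ τ ✓.
  V = {[x63], [x65=x67]}: π^{-1}(V) = {x63, x65, x67} ∈ τ ✓.
  V = {[x64=x66], [x65=x67]}: π^{-1}(V) = {x64, x65, x66, x67} ∈ τ ✓.
  V = {[x63], [x64=x66], [x65=x67]}: π^{-1}(V) = {x63, x64, x65, x66, x67} ∈ τ ✓.
Open sets in the quotient: τ_Q = {{}, {[x65=x67]}, {[x63], [x65=x67]}, {[x64=x66], [x65=x67]}, {[x63], [x64=x66], [x65=x67]}} (5 elements).


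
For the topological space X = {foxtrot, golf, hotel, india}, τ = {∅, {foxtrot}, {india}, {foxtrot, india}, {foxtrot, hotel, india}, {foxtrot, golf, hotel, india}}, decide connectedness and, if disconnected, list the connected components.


(X, τ) is connected.

Find clopen sets (U ∈ τ with X ∖ U ∈ τ):
  U = ∅, X ∖ U = {foxtrot, golf, hotel, india} — both open, so U is clopen.
  U = {foxtrot, golf, hotel, india}, X ∖ U = ∅ — both open, so U is clopen.
Only trivial clopens (∅ and X) exist, so (X, τ) is connected.
Compute connected components by grouping points that agree on all clopens:
  component: {foxtrot, golf, hotel, india}


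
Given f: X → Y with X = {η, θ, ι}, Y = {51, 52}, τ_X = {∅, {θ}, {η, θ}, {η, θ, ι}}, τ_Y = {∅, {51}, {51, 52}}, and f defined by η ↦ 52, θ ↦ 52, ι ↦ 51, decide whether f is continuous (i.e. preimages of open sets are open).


f is NOT continuous.

Compute f^{-1}(U) for each U ∈ τ_Y:
  U = ∅: f^{-1}(U) = ∅ ∈ τ_X ✓.
  U = {51}: f^{-1}(U) = {ι} ∉ τ_X ✗.
  U = {51, 52}: f^{-1}(U) = {η, θ, ι} ∈ τ_X ✓.
Found U = {51} with f^{-1}(U) = {ι} not in τ_X. Therefore f is NOT continuous.


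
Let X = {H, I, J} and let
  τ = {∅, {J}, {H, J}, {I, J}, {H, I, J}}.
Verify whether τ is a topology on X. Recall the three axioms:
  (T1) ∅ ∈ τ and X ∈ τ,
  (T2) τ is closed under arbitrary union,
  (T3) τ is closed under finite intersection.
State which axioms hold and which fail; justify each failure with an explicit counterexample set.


τ IS a topology on X.

Axiom (T1): ∅ ∈ τ? Yes; X ∈ τ? Yes.
Axiom (T2/T3): check pairwise unions and intersections of members of τ.
All pairwise intersections and unions checked — each lies in τ. Therefore τ satisfies (T1), (T2), (T3): it IS a topology on X.


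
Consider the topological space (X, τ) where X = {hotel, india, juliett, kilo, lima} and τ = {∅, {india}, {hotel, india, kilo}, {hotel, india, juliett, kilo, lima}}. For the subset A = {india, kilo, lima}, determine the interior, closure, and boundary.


int(A) = {india}, cl(A) = {hotel, india, juliett, kilo, lima}, ∂A = {hotel, juliett, kilo, lima}.

Closed sets in (X, τ) are complements of opens:
  closed(X, τ) = {∅, {juliett, lima}, {hotel, juliett, kilo, lima}, {hotel, india, juliett, kilo, lima}}.
int(A) = ⋃ {U ∈ τ : U ⊆ A}. Opens contained in A: ∅, {india}.
Taking the union of these: int(A) = {india}.
cl(A) = ⋂ {C closed : A ⊆ C}. Closed sets containing A: {hotel, india, juliett, kilo, lima}.
Intersecting these: cl(A) = {hotel, india, juliett, kilo, lima}.
∂A = cl(A) ∖ int(A) = {hotel, india, juliett, kilo, lima} ∖ {india} = {hotel, juliett, kilo, lima}.


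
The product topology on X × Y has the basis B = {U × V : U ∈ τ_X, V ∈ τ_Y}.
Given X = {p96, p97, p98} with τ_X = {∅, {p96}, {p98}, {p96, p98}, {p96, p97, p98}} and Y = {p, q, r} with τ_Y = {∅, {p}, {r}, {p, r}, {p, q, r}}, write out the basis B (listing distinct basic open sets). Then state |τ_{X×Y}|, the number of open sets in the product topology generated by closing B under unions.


Basis B = {∅ × ∅, {p96} × {p}, {p96} × {r}, {p98} × {p}, {p98} × {r}, {p96} × {p, r}, {p96, p98} × {p}, {p96, p98} × {r}, {p98} × {p, r}, {p96} × {p, q, r}, {p96, p97, p98} × {p}, {p96, p97, p98} × {r}, {p98} × {p, q, r}, {p96, p98} × {p, r}, {p96, p98} × {p, q, r}, {p96, p97, p98} × {p, r}, {p96, p97, p98} × {p, q, r}}; |τ_{X×Y}| = 48.

Enumerate products U × V with U ∈ τ_X, V ∈ τ_Y (deduplicated):
  ∅ × ∅ = {} (∅)
  {p96} × {p} = {(p96,p)}
  {p96} × {r} = {(p96,r)}
  {p98} × {p} = {(p98,p)}
  {p98} × {r} = {(p98,r)}
  {p96} × {p, r} = {(p96,p), (p96,r)}
  {p96, p98} × {p} = {(p96,p), (p98,p)}
  {p96, p98} × {r} = {(p96,r), (p98,r)}
  {p98} × {p, r} = {(p98,p), (p98,r)}
  {p96} × {p, q, r} = {(p96,p), (p96,q), (p96,r)}
  {p96, p97, p98} × {p} = {(p96,p), (p97,p), (p98,p)}
  {p96, p97, p98} × {r} = {(p96,r), (p97,r), (p98,r)}
  {p98} × {p, q, r} = {(p98,p), (p98,q), (p98,r)}
  {p96, p98} × {p, r} = {(p96,p), (p96,r), (p98,p), (p98,r)}
  {p96, p98} × {p, q, r} = {(p96,p), (p96,q), (p96,r), (p98,p), (p98,q), (p98,r)}
  {p96, p97, p98} × {p, r} = {(p96,p), (p96,r), (p97,p), (p97,r), (p98,p), (p98,r)}
  {p96, p97, p98} × {p, q, r} = {(p96,p), (p96,q), (p96,r), (p97,p), (p97,q), (p97,r), (p98,p), (p98,q), (p98,r)}
These 17 distinct sets form the basis B.
Close under arbitrary unions to get τ_{X×Y}; counting gives |τ_{X×Y}| = 48.


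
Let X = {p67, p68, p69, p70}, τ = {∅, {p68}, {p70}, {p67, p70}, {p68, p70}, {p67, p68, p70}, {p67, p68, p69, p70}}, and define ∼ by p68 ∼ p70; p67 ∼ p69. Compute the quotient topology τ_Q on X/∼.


X/∼ = {[p67=p69], [p68=p70]}; |τ_Q| = 3.

Equivalence classes: [p67=p69], [p68=p70].
Quotient map π: X → X/∼ sends p67 ↦ [p67=p69], p68 ↦ [p68=p70], p69 ↦ [p67=p69], p70 ↦ [p68=p70].
For each subset V ⊆ X/∼, compute π^{-1}(V) ⊆ X and check whether π^{-1}(V) ∈ τ. V is open in τ_Q iff π^{-1}(V) ∈ τ.
  V = {}: π^{-1}(V) = ∅ ∈ τ ✓.
  V = {[p67=p69]}: π^{-1}(V) = {p67, p69} ∉ τ ✗.
  V = {[p68=p70]}: π^{-1}(V) = {p68, p70} ∈ τ ✓.
  V = {[p67=p69], [p68=p70]}: π^{-1}(V) = {p67, p68, p69, p70} ∈ τ ✓.
Open sets in the quotient: τ_Q = {{}, {[p68=p70]}, {[p67=p69], [p68=p70]}} (3 elements).


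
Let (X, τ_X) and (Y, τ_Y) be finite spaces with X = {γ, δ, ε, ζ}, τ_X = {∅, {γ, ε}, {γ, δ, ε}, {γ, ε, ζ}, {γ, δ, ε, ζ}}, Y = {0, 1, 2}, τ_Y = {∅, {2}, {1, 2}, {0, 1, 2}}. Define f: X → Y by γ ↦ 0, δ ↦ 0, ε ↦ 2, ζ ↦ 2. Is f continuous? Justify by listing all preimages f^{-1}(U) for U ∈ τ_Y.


f is NOT continuous.

Compute f^{-1}(U) for each U ∈ τ_Y:
  U = ∅: f^{-1}(U) = ∅ ∈ τ_X ✓.
  U = {2}: f^{-1}(U) = {ε, ζ} ∉ τ_X ✗.
  U = {1, 2}: f^{-1}(U) = {ε, ζ} ∉ τ_X ✗.
  U = {0, 1, 2}: f^{-1}(U) = {γ, δ, ε, ζ} ∈ τ_X ✓.
Found U = {2} with f^{-1}(U) = {ε, ζ} not in τ_X. Therefore f is NOT continuous.


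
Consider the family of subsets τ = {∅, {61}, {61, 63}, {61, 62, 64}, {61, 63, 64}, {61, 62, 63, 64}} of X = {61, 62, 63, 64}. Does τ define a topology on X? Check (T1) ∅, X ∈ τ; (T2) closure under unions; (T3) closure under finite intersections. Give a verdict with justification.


τ is NOT a topology on X.

Axiom (T1): ∅ ∈ τ? Yes; X ∈ τ? Yes.
Axiom (T2/T3): check pairwise unions and intersections of members of τ.
Counterexample for (T3): {61, 62, 64} ∩ {61, 63, 64} = {61, 64} ∉ τ. Therefore τ is NOT a topology.


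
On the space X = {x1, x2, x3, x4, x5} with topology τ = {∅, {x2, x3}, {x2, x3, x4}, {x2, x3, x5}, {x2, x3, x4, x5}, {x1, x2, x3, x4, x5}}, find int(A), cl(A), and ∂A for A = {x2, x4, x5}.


int(A) = ∅, cl(A) = {x1, x2, x3, x4, x5}, ∂A = {x1, x2, x3, x4, x5}.

Closed sets in (X, τ) are complements of opens:
  closed(X, τ) = {∅, {x1}, {x1, x4}, {x1, x5}, {x1, x4, x5}, {x1, x2, x3, x4, x5}}.
int(A) = ⋃ {U ∈ τ : U ⊆ A}. Opens contained in A: ∅.
Taking the union of these: int(A) = ∅.
cl(A) = ⋂ {C closed : A ⊆ C}. Closed sets containing A: {x1, x2, x3, x4, x5}.
Intersecting these: cl(A) = {x1, x2, x3, x4, x5}.
∂A = cl(A) ∖ int(A) = {x1, x2, x3, x4, x5} ∖ ∅ = {x1, x2, x3, x4, x5}.


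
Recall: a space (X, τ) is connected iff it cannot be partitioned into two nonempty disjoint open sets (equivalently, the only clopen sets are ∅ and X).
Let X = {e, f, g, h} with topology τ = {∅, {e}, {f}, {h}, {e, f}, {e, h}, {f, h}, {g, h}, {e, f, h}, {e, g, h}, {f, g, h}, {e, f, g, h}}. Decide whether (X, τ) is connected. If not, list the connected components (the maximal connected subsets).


(X, τ) is disconnected; components = [{e}, {f}, {g, h}].

Find clopen sets (U ∈ τ with X ∖ U ∈ τ):
  U = ∅, X ∖ U = {e, f, g, h} — both open, so U is clopen.
  U = {e}, X ∖ U = {f, g, h} — both open, so U is clopen.
  U = {f}, X ∖ U = {e, g, h} — both open, so U is clopen.
  U = {e, f}, X ∖ U = {g, h} — both open, so U is clopen.
  U = {g, h}, X ∖ U = {e, f} — both open, so U is clopen.
  U = {e, g, h}, X ∖ U = {f} — both open, so U is clopen.
  U = {f, g, h}, X ∖ U = {e} — both open, so U is clopen.
  U = {e, f, g, h}, X ∖ U = ∅ — both open, so U is clopen.
Nontrivial clopen(s) exist: e.g. {e}. So (X, τ) is disconnected.
Compute connected components by grouping points that agree on all clopens:
  component: {e}
  component: {f}
  component: {g, h}


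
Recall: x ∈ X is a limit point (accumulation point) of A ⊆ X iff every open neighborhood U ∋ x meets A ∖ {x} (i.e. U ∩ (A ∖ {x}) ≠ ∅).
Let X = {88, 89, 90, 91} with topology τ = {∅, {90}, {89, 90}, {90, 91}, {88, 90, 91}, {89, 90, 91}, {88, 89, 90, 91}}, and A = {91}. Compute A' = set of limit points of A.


A' = {88}

For each x ∈ X, list the open sets U ∈ τ with x ∈ U, then check whether U ∩ (A ∖ {x}) ≠ ∅ for every such U.
  x = 88: opens ∋ x are {88, 90, 91}, {88, 89, 90, 91}; each meets A ∖ {88}, so x IS a limit point.
  x = 89: open {89, 90} ∋ x has {89, 90} ∩ (A ∖ {89}) = ∅, so x is NOT a limit point.
  x = 90: open {90} ∋ x has {90} ∩ (A ∖ {90}) = ∅, so x is NOT a limit point.
  x = 91: open {90, 91} ∋ x has {90, 91} ∩ (A ∖ {91}) = ∅, so x is NOT a limit point.
Collecting: A' = {88}.


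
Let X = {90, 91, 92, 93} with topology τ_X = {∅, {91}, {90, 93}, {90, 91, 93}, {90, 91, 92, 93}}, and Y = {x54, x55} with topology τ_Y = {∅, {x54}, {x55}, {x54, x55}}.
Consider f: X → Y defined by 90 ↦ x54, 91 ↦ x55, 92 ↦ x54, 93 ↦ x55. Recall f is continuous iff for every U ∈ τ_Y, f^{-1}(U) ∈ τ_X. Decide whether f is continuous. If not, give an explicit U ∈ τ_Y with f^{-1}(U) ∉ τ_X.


f is NOT continuous.

Compute f^{-1}(U) for each U ∈ τ_Y:
  U = ∅: f^{-1}(U) = ∅ ∈ τ_X ✓.
  U = {x54}: f^{-1}(U) = {90, 92} ∉ τ_X ✗.
  U = {x55}: f^{-1}(U) = {91, 93} ∉ τ_X ✗.
  U = {x54, x55}: f^{-1}(U) = {90, 91, 92, 93} ∈ τ_X ✓.
Found U = {x54} with f^{-1}(U) = {90, 92} not in τ_X. Therefore f is NOT continuous.


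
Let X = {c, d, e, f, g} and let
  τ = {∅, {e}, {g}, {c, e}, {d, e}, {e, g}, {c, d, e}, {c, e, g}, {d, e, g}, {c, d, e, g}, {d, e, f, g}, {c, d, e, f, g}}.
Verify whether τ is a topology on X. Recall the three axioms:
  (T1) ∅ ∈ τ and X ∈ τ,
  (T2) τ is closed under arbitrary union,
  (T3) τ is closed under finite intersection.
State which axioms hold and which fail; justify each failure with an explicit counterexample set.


τ IS a topology on X.

Axiom (T1): ∅ ∈ τ? Yes; X ∈ τ? Yes.
Axiom (T2/T3): check pairwise unions and intersections of members of τ.
All pairwise intersections and unions checked — each lies in τ. Therefore τ satisfies (T1), (T2), (T3): it IS a topology on X.


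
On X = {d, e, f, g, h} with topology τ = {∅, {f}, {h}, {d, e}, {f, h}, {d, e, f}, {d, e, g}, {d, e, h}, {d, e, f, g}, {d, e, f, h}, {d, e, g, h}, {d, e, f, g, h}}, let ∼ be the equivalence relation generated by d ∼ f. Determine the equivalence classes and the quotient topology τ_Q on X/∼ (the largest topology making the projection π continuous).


X/∼ = {[d=f], [e], [g], [h]}; |τ_Q| = 6.

Equivalence classes: [d=f], [e], [g], [h].
Quotient map π: X → X/∼ sends d ↦ [d=f], e ↦ [e], f ↦ [d=f], g ↦ [g], h ↦ [h].
For each subset V ⊆ X/∼, compute π^{-1}(V) ⊆ X and check whether π^{-1}(V) ∈ τ. V is open in τ_Q iff π^{-1}(V) ∈ τ.
  V = {}: π^{-1}(V) = ∅ ∈ τ ✓.
  V = {[d=f]}: π^{-1}(V) = {d, f} ∉ τ ✗.
  V = {[e]}: π^{-1}(V) = {e} ∉ τ ✗.
  V = {[d=f], [e]}: π^{-1}(V) = {d, e, f} ∈ τ ✓.
  V = {[g]}: π^{-1}(V) = {g} ∉ τ ✗.
  V = {[d=f], [g]}: π^{-1}(V) = {d, f, g} ∉ τ ✗.
  V = {[e], [g]}: π^{-1}(V) = {e, g} ∉ τ ✗.
  V = {[d=f], [e], [g]}: π^{-1}(V) = {d, e, f, g} ∈ τ ✓.
  V = {[h]}: π^{-1}(V) = {h} ∈ τ ✓.
  V = {[d=f], [h]}: π^{-1}(V) = {d, f, h} ∉ τ ✗.
  V = {[e], [h]}: π^{-1}(V) = {e, h} ∉ τ ✗.
  V = {[d=f], [e], [h]}: π^{-1}(V) = {d, e, f, h} ∈ τ ✓.
  V = {[g], [h]}: π^{-1}(V) = {g, h} ∉ τ ✗.
  V = {[d=f], [g], [h]}: π^{-1}(V) = {d, f, g, h} ∉ τ ✗.
  V = {[e], [g], [h]}: π^{-1}(V) = {e, g, h} ∉ τ ✗.
  V = {[d=f], [e], [g], [h]}: π^{-1}(V) = {d, e, f, g, h} ∈ τ ✓.
Open sets in the quotient: τ_Q = {{}, {[d=f], [e]}, {[d=f], [e], [g]}, {[h]}, {[d=f], [e], [h]}, {[d=f], [e], [g], [h]}} (6 elements).


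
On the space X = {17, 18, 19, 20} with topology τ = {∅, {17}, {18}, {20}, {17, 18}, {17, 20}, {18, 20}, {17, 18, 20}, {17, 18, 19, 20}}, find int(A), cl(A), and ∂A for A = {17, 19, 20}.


int(A) = {17, 20}, cl(A) = {17, 19, 20}, ∂A = {19}.

Closed sets in (X, τ) are complements of opens:
  closed(X, τ) = {∅, {19}, {17, 19}, {18, 19}, {19, 20}, {17, 18, 19}, {17, 19, 20}, {18, 19, 20}, {17, 18, 19, 20}}.
int(A) = ⋃ {U ∈ τ : U ⊆ A}. Opens contained in A: ∅, {17}, {20}, {17, 20}.
Taking the union of these: int(A) = {17, 20}.
cl(A) = ⋂ {C closed : A ⊆ C}. Closed sets containing A: {17, 19, 20}, {17, 18, 19, 20}.
Intersecting these: cl(A) = {17, 19, 20}.
∂A = cl(A) ∖ int(A) = {17, 19, 20} ∖ {17, 20} = {19}.


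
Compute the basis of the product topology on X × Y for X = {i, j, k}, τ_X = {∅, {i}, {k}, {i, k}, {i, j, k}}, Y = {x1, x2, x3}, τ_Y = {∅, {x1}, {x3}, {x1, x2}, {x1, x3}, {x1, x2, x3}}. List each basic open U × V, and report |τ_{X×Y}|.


Basis B = {∅ × ∅, {i} × {x1}, {i} × {x3}, {k} × {x1}, {k} × {x3}, {i} × {x1, x2}, {i} × {x1, x3}, {i, k} × {x1}, {i, k} × {x3}, {k} × {x1, x2}, {k} × {x1, x3}, {i} × {x1, x2, x3}, {i, j, k} × {x1}, {i, j, k} × {x3}, {k} × {x1, x2, x3}, {i, k} × {x1, x2}, {i, k} × {x1, x3}, {i, k} × {x1, x2, x3}, {i, j, k} × {x1, x2}, {i, j, k} × {x1, x3}, {i, j, k} × {x1, x2, x3}}; |τ_{X×Y}| = 70.

Enumerate products U × V with U ∈ τ_X, V ∈ τ_Y (deduplicated):
  ∅ × ∅ = {} (∅)
  {i} × {x1} = {(i,x1)}
  {i} × {x3} = {(i,x3)}
  {k} × {x1} = {(k,x1)}
  {k} × {x3} = {(k,x3)}
  {i} × {x1, x2} = {(i,x1), (i,x2)}
  {i} × {x1, x3} = {(i,x1), (i,x3)}
  {i, k} × {x1} = {(i,x1), (k,x1)}
  {i, k} × {x3} = {(i,x3), (k,x3)}
  {k} × {x1, x2} = {(k,x1), (k,x2)}
  {k} × {x1, x3} = {(k,x1), (k,x3)}
  {i} × {x1, x2, x3} = {(i,x1), (i,x2), (i,x3)}
  {i, j, k} × {x1} = {(i,x1), (j,x1), (k,x1)}
  {i, j, k} × {x3} = {(i,x3), (j,x3), (k,x3)}
  {k} × {x1, x2, x3} = {(k,x1), (k,x2), (k,x3)}
  {i, k} × {x1, x2} = {(i,x1), (i,x2), (k,x1), (k,x2)}
  {i, k} × {x1, x3} = {(i,x1), (i,x3), (k,x1), (k,x3)}
  {i, k} × {x1, x2, x3} = {(i,x1), (i,x2), (i,x3), (k,x1), (k,x2), (k,x3)}
  {i, j, k} × {x1, x2} = {(i,x1), (i,x2), (j,x1), (j,x2), (k,x1), (k,x2)}
  {i, j, k} × {x1, x3} = {(i,x1), (i,x3), (j,x1), (j,x3), (k,x1), (k,x3)}
  {i, j, k} × {x1, x2, x3} = {(i,x1), (i,x2), (i,x3), (j,x1), (j,x2), (j,x3), (k,x1), (k,x2), (k,x3)}
These 21 distinct sets form the basis B.
Close under arbitrary unions to get τ_{X×Y}; counting gives |τ_{X×Y}| = 70.


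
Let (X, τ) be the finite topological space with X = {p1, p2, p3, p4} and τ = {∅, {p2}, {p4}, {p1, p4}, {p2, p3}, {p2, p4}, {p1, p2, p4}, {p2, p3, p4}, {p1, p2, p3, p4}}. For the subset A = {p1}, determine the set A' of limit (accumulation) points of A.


A' = ∅

For each x ∈ X, list the open sets U ∈ τ with x ∈ U, then check whether U ∩ (A ∖ {x}) ≠ ∅ for every such U.
  x = p1: open {p1, p4} ∋ x has {p1, p4} ∩ (A ∖ {p1}) = ∅, so x is NOT a limit point.
  x = p2: open {p2} ∋ x has {p2} ∩ (A ∖ {p2}) = ∅, so x is NOT a limit point.
  x = p3: open {p2, p3} ∋ x has {p2, p3} ∩ (A ∖ {p3}) = ∅, so x is NOT a limit point.
  x = p4: open {p4} ∋ x has {p4} ∩ (A ∖ {p4}) = ∅, so x is NOT a limit point.
Collecting: A' = ∅.


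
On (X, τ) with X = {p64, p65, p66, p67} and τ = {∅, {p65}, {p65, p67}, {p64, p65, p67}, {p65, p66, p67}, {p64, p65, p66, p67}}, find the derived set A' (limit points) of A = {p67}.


A' = {p64, p66}

For each x ∈ X, list the open sets U ∈ τ with x ∈ U, then check whether U ∩ (A ∖ {x}) ≠ ∅ for every such U.
  x = p64: opens ∋ x are {p64, p65, p67}, {p64, p65, p66, p67}; each meets A ∖ {p64}, so x IS a limit point.
  x = p65: open {p65} ∋ x has {p65} ∩ (A ∖ {p65}) = ∅, so x is NOT a limit point.
  x = p66: opens ∋ x are {p65, p66, p67}, {p64, p65, p66, p67}; each meets A ∖ {p66}, so x IS a limit point.
  x = p67: open {p65, p67} ∋ x has {p65, p67} ∩ (A ∖ {p67}) = ∅, so x is NOT a limit point.
Collecting: A' = {p64, p66}.


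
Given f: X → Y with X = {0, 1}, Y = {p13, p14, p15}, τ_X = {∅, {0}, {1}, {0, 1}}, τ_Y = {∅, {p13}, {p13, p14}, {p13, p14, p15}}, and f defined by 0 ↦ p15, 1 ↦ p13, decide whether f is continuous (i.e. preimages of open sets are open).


f IS continuous.

Compute f^{-1}(U) for each U ∈ τ_Y:
  U = ∅: f^{-1}(U) = ∅ ∈ τ_X ✓.
  U = {p13}: f^{-1}(U) = {1} ∈ τ_X ✓.
  U = {p13, p14}: f^{-1}(U) = {1} ∈ τ_X ✓.
  U = {p13, p14, p15}: f^{-1}(U) = {0, 1} ∈ τ_X ✓.
Every preimage lies in τ_X, so f IS continuous.


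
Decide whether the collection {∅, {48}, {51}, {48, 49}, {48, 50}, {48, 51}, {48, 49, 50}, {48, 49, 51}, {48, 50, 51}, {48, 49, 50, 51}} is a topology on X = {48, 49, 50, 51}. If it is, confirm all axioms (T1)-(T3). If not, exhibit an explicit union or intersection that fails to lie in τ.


τ IS a topology on X.

Axiom (T1): ∅ ∈ τ? Yes; X ∈ τ? Yes.
Axiom (T2/T3): check pairwise unions and intersections of members of τ.
All pairwise intersections and unions checked — each lies in τ. Therefore τ satisfies (T1), (T2), (T3): it IS a topology on X.


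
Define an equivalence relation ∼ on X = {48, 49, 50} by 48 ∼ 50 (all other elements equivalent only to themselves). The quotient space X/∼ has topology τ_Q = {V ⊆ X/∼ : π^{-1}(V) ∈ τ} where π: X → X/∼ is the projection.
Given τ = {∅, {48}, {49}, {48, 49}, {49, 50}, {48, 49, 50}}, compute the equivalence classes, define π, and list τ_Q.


X/∼ = {[48=50], [49]}; |τ_Q| = 3.

Equivalence classes: [48=50], [49].
Quotient map π: X → X/∼ sends 48 ↦ [48=50], 49 ↦ [49], 50 ↦ [48=50].
For each subset V ⊆ X/∼, compute π^{-1}(V) ⊆ X and check whether π^{-1}(V) ∈ τ. V is open in τ_Q iff π^{-1}(V) ∈ τ.
  V = {}: π^{-1}(V) = ∅ ∈ τ ✓.
  V = {[48=50]}: π^{-1}(V) = {48, 50} ∉ τ ✗.
  V = {[49]}: π^{-1}(V) = {49} ∈ τ ✓.
  V = {[48=50], [49]}: π^{-1}(V) = {48, 49, 50} ∈ τ ✓.
Open sets in the quotient: τ_Q = {{}, {[49]}, {[48=50], [49]}} (3 elements).


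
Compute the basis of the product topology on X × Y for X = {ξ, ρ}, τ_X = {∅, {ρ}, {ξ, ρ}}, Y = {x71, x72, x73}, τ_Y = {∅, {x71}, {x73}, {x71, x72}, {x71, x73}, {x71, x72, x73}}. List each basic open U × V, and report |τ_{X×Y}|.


Basis B = {∅ × ∅, {ρ} × {x71}, {ρ} × {x73}, {ξ, ρ} × {x71}, {ξ, ρ} × {x73}, {ρ} × {x71, x72}, {ρ} × {x71, x73}, {ρ} × {x71, x72, x73}, {ξ, ρ} × {x71, x72}, {ξ, ρ} × {x71, x73}, {ξ, ρ} × {x71, x72, x73}}; |τ_{X×Y}| = 18.

Enumerate products U × V with U ∈ τ_X, V ∈ τ_Y (deduplicated):
  ∅ × ∅ = {} (∅)
  {ρ} × {x71} = {(ρ,x71)}
  {ρ} × {x73} = {(ρ,x73)}
  {ξ, ρ} × {x71} = {(ξ,x71), (ρ,x71)}
  {ξ, ρ} × {x73} = {(ξ,x73), (ρ,x73)}
  {ρ} × {x71, x72} = {(ρ,x71), (ρ,x72)}
  {ρ} × {x71, x73} = {(ρ,x71), (ρ,x73)}
  {ρ} × {x71, x72, x73} = {(ρ,x71), (ρ,x72), (ρ,x73)}
  {ξ, ρ} × {x71, x72} = {(ξ,x71), (ξ,x72), (ρ,x71), (ρ,x72)}
  {ξ, ρ} × {x71, x73} = {(ξ,x71), (ξ,x73), (ρ,x71), (ρ,x73)}
  {ξ, ρ} × {x71, x72, x73} = {(ξ,x71), (ξ,x72), (ξ,x73), (ρ,x71), (ρ,x72), (ρ,x73)}
These 11 distinct sets form the basis B.
Close under arbitrary unions to get τ_{X×Y}; counting gives |τ_{X×Y}| = 18.


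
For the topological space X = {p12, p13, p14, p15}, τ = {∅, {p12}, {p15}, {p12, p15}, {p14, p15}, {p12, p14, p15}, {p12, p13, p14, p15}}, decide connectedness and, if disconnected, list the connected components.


(X, τ) is connected.

Find clopen sets (U ∈ τ with X ∖ U ∈ τ):
  U = ∅, X ∖ U = {p12, p13, p14, p15} — both open, so U is clopen.
  U = {p12, p13, p14, p15}, X ∖ U = ∅ — both open, so U is clopen.
Only trivial clopens (∅ and X) exist, so (X, τ) is connected.
Compute connected components by grouping points that agree on all clopens:
  component: {p12, p13, p14, p15}


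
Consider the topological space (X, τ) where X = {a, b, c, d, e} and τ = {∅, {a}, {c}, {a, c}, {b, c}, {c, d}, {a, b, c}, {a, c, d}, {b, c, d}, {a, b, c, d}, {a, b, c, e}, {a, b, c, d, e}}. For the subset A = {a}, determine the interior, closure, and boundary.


int(A) = {a}, cl(A) = {a, e}, ∂A = {e}.

Closed sets in (X, τ) are complements of opens:
  closed(X, τ) = {∅, {d}, {e}, {a, e}, {b, e}, {d, e}, {a, b, e}, {a, d, e}, {b, d, e}, {a, b, d, e}, {b, c, d, e}, {a, b, c, d, e}}.
int(A) = ⋃ {U ∈ τ : U ⊆ A}. Opens contained in A: ∅, {a}.
Taking the union of these: int(A) = {a}.
cl(A) = ⋂ {C closed : A ⊆ C}. Closed sets containing A: {a, e}, {a, b, e}, {a, d, e}, {a, b, d, e}, {a, b, c, d, e}.
Intersecting these: cl(A) = {a, e}.
∂A = cl(A) ∖ int(A) = {a, e} ∖ {a} = {e}.


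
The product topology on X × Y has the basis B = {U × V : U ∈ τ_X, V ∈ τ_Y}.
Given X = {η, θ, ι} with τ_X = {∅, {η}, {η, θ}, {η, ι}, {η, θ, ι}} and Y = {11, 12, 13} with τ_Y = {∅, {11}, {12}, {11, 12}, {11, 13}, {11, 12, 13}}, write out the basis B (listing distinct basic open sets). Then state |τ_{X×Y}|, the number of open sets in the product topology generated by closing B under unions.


Basis B = {∅ × ∅, {η} × {11}, {η} × {12}, {η} × {11, 12}, {η} × {11, 13}, {η, θ} × {11}, {η, ι} × {11}, {η, θ} × {12}, {η, ι} × {12}, {η} × {11, 12, 13}, {η, θ, ι} × {11}, {η, θ, ι} × {12}, {η, θ} × {11, 12}, {η, ι} × {11, 12}, {η, θ} × {11, 13}, {η, ι} × {11, 13}, {η, θ} × {11, 12, 13}, {η, ι} × {11, 12, 13}, {η, θ, ι} × {11, 12}, {η, θ, ι} × {11, 13}, {η, θ, ι} × {11, 12, 13}}; |τ_{X×Y}| = 70.

Enumerate products U × V with U ∈ τ_X, V ∈ τ_Y (deduplicated):
  ∅ × ∅ = {} (∅)
  {η} × {11} = {(η,11)}
  {η} × {12} = {(η,12)}
  {η} × {11, 12} = {(η,11), (η,12)}
  {η} × {11, 13} = {(η,11), (η,13)}
  {η, θ} × {11} = {(η,11), (θ,11)}
  {η, ι} × {11} = {(η,11), (ι,11)}
  {η, θ} × {12} = {(η,12), (θ,12)}
  {η, ι} × {12} = {(η,12), (ι,12)}
  {η} × {11, 12, 13} = {(η,11), (η,12), (η,13)}
  {η, θ, ι} × {11} = {(η,11), (θ,11), (ι,11)}
  {η, θ, ι} × {12} = {(η,12), (θ,12), (ι,12)}
  {η, θ} × {11, 12} = {(η,11), (η,12), (θ,11), (θ,12)}
  {η, ι} × {11, 12} = {(η,11), (η,12), (ι,11), (ι,12)}
  {η, θ} × {11, 13} = {(η,11), (η,13), (θ,11), (θ,13)}
  {η, ι} × {11, 13} = {(η,11), (η,13), (ι,11), (ι,13)}
  {η, θ} × {11, 12, 13} = {(η,11), (η,12), (η,13), (θ,11), (θ,12), (θ,13)}
  {η, ι} × {11, 12, 13} = {(η,11), (η,12), (η,13), (ι,11), (ι,12), (ι,13)}
  {η, θ, ι} × {11, 12} = {(η,11), (η,12), (θ,11), (θ,12), (ι,11), (ι,12)}
  {η, θ, ι} × {11, 13} = {(η,11), (η,13), (θ,11), (θ,13), (ι,11), (ι,13)}
  {η, θ, ι} × {11, 12, 13} = {(η,11), (η,12), (η,13), (θ,11), (θ,12), (θ,13), (ι,11), (ι,12), (ι,13)}
These 21 distinct sets form the basis B.
Close under arbitrary unions to get τ_{X×Y}; counting gives |τ_{X×Y}| = 70.


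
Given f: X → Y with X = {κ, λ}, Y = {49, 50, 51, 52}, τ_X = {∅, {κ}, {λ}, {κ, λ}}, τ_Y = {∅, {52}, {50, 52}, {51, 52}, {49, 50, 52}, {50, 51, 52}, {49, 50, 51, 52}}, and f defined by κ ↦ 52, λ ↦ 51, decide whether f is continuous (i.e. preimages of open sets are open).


f IS continuous.

Compute f^{-1}(U) for each U ∈ τ_Y:
  U = ∅: f^{-1}(U) = ∅ ∈ τ_X ✓.
  U = {52}: f^{-1}(U) = {κ} ∈ τ_X ✓.
  U = {50, 52}: f^{-1}(U) = {κ} ∈ τ_X ✓.
  U = {51, 52}: f^{-1}(U) = {κ, λ} ∈ τ_X ✓.
  U = {49, 50, 52}: f^{-1}(U) = {κ} ∈ τ_X ✓.
  U = {50, 51, 52}: f^{-1}(U) = {κ, λ} ∈ τ_X ✓.
  U = {49, 50, 51, 52}: f^{-1}(U) = {κ, λ} ∈ τ_X ✓.
Every preimage lies in τ_X, so f IS continuous.


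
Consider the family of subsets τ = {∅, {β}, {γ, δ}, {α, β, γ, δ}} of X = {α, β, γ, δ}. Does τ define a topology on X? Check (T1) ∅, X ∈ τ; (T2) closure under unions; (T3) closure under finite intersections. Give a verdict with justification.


τ is NOT a topology on X.

Axiom (T1): ∅ ∈ τ? Yes; X ∈ τ? Yes.
Axiom (T2/T3): check pairwise unions and intersections of members of τ.
Counterexample for (T2): {β} ∪ {γ, δ} = {β, γ, δ} ∉ τ. Therefore τ is NOT a topology.


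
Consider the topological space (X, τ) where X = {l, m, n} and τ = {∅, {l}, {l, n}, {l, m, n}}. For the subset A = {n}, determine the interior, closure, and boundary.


int(A) = ∅, cl(A) = {m, n}, ∂A = {m, n}.

Closed sets in (X, τ) are complements of opens:
  closed(X, τ) = {∅, {m}, {m, n}, {l, m, n}}.
int(A) = ⋃ {U ∈ τ : U ⊆ A}. Opens contained in A: ∅.
Taking the union of these: int(A) = ∅.
cl(A) = ⋂ {C closed : A ⊆ C}. Closed sets containing A: {m, n}, {l, m, n}.
Intersecting these: cl(A) = {m, n}.
∂A = cl(A) ∖ int(A) = {m, n} ∖ ∅ = {m, n}.


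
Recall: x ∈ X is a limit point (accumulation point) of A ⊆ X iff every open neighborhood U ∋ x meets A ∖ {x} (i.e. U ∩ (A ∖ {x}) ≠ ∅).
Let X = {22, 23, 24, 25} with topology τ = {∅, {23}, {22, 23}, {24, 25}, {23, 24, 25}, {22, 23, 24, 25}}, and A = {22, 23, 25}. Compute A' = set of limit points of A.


A' = {22, 24}

For each x ∈ X, list the open sets U ∈ τ with x ∈ U, then check whether U ∩ (A ∖ {x}) ≠ ∅ for every such U.
  x = 22: opens ∋ x are {22, 23}, {22, 23, 24, 25}; each meets A ∖ {22}, so x IS a limit point.
  x = 23: open {23} ∋ x has {23} ∩ (A ∖ {23}) = ∅, so x is NOT a limit point.
  x = 24: opens ∋ x are {24, 25}, {23, 24, 25}, {22, 23, 24, 25}; each meets A ∖ {24}, so x IS a limit point.
  x = 25: open {24, 25} ∋ x has {24, 25} ∩ (A ∖ {25}) = ∅, so x is NOT a limit point.
Collecting: A' = {22, 24}.


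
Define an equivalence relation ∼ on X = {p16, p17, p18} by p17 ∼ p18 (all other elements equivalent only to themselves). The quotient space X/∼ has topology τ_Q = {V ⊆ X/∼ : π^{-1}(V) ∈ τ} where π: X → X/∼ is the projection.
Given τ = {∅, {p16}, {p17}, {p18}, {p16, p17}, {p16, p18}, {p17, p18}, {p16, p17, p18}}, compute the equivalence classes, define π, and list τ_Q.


X/∼ = {[p16], [p17=p18]}; |τ_Q| = 4.

Equivalence classes: [p16], [p17=p18].
Quotient map π: X → X/∼ sends p16 ↦ [p16], p17 ↦ [p17=p18], p18 ↦ [p17=p18].
For each subset V ⊆ X/∼, compute π^{-1}(V) ⊆ X and check whether π^{-1}(V) ∈ τ. V is open in τ_Q iff π^{-1}(V) ∈ τ.
  V = {}: π^{-1}(V) = ∅ ∈ τ ✓.
  V = {[p16]}: π^{-1}(V) = {p16} ∈ τ ✓.
  V = {[p17=p18]}: π^{-1}(V) = {p17, p18} ∈ τ ✓.
  V = {[p16], [p17=p18]}: π^{-1}(V) = {p16, p17, p18} ∈ τ ✓.
Open sets in the quotient: τ_Q = {{}, {[p16]}, {[p17=p18]}, {[p16], [p17=p18]}} (4 elements).
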